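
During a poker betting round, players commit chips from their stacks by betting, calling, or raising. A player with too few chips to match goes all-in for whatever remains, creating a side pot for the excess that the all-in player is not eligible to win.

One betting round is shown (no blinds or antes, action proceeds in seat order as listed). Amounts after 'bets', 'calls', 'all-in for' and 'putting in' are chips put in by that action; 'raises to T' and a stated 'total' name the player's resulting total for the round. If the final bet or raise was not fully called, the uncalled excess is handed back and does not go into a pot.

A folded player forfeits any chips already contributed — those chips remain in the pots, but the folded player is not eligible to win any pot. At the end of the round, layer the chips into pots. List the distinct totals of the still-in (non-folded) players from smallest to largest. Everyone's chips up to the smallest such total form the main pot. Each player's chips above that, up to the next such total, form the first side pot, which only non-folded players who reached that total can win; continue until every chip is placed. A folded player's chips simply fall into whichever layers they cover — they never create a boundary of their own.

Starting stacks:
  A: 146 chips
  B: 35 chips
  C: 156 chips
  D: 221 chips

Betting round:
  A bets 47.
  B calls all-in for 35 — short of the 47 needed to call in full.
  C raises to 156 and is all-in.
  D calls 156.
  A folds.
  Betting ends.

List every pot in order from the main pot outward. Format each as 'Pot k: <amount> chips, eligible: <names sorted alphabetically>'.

Pot 1: 140 chips, eligible: B, C, D
Pot 2: 254 chips, eligible: C, D

Derivation:
Contributions: A=47, B=35, C=156, D=156
Folded: A
Pot levels (distinct totals of non-folded players): 35, 156
Layer 1-35: 35 each from A, B, C, D = 35*4 = 140 chips; eligible B, C, D
Layer 36-156: A 12 + C 121 + D 121 = 254 chips; eligible C, D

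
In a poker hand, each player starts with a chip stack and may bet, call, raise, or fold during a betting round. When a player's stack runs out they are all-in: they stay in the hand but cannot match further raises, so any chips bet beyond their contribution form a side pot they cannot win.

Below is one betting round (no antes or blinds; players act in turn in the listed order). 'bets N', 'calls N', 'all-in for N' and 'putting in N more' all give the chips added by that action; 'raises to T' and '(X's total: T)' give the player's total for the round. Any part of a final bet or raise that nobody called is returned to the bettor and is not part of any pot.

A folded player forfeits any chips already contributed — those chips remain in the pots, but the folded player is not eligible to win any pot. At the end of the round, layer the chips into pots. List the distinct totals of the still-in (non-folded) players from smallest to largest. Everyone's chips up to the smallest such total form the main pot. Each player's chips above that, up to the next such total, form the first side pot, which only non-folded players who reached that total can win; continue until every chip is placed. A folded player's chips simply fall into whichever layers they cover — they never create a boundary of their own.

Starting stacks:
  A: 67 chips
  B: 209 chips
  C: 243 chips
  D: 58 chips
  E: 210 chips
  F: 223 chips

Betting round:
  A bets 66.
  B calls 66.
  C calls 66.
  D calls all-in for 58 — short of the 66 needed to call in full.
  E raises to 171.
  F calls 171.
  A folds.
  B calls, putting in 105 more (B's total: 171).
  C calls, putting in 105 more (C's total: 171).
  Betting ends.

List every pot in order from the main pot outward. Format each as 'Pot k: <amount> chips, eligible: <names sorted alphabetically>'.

Pot 1: 348 chips, eligible: B, C, D, E, F
Pot 2: 460 chips, eligible: B, C, E, F

Derivation:
Contributions: A=66, B=171, C=171, D=58, E=171, F=171
Folded: A
Pot levels (distinct totals of non-folded players): 58, 171
Layer 1-58: 58 each from A, B, C, D, E, F = 58*6 = 348 chips; eligible B, C, D, E, F
Layer 59-171: A 8 + B 113 + C 113 + E 113 + F 113 = 460 chips; eligible B, C, E, F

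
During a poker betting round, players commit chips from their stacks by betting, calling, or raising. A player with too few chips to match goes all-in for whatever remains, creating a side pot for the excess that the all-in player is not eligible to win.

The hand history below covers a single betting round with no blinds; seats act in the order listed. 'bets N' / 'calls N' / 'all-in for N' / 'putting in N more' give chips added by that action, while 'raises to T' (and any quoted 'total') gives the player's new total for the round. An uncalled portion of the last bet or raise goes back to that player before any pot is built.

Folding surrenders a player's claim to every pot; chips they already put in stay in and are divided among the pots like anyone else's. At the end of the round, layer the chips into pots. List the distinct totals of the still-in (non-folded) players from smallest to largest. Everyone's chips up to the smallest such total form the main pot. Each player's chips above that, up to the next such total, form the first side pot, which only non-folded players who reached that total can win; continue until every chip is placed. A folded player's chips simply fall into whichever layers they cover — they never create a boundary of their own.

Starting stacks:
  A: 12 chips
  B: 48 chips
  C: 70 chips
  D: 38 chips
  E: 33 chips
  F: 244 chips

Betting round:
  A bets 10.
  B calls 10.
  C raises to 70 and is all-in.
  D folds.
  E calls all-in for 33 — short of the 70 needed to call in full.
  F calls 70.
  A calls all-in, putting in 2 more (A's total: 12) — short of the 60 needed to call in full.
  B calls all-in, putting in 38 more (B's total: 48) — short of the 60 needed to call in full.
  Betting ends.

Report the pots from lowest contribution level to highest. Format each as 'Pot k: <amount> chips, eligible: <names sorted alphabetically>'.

Pot 1: 60 chips, eligible: A, B, C, E, F
Pot 2: 84 chips, eligible: B, C, E, F
Pot 3: 45 chips, eligible: B, C, F
Pot 4: 44 chips, eligible: C, F

Derivation:
Contributions: A=12, B=48, C=70, E=33, F=70
Folded: D
Pot levels (distinct totals of non-folded players): 12, 33, 48, 70
Layer 1-12: 12 each from A, B, C, E, F = 12*5 = 60 chips; eligible A, B, C, E, F
Layer 13-33: 21 each from B, C, E, F = 21*4 = 84 chips; eligible B, C, E, F
Layer 34-48: 15 each from B, C, F = 15*3 = 45 chips; eligible B, C, F
Layer 49-70: 22 each from C, F = 22*2 = 44 chips; eligible C, F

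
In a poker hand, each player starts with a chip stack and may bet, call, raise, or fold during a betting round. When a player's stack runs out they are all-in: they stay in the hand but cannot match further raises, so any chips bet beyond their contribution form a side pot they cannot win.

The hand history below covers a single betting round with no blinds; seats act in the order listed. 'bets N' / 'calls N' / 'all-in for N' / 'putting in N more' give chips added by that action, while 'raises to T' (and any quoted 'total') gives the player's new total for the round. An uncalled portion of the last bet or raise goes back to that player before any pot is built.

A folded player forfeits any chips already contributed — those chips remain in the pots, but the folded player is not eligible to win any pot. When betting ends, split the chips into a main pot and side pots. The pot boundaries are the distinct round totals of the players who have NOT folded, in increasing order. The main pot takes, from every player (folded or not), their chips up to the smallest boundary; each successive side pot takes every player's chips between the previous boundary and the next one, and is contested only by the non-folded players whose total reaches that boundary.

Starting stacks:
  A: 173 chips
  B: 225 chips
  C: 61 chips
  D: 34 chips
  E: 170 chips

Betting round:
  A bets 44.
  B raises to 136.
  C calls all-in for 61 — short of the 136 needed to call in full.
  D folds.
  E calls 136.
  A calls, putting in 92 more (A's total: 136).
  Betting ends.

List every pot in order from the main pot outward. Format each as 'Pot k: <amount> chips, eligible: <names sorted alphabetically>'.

Contributions: A=136, B=136, C=61, E=136
Folded: D
Pot levels (distinct totals of non-folded players): 61, 136
Layer 1-61: 61 each from A, B, C, E = 61*4 = 244 chips; eligible A, B, C, E
Layer 62-136: 75 each from A, B, E = 75*3 = 225 chips; eligible A, B, E

Pot 1: 244 chips, eligible: A, B, C, E
Pot 2: 225 chips, eligible: A, B, E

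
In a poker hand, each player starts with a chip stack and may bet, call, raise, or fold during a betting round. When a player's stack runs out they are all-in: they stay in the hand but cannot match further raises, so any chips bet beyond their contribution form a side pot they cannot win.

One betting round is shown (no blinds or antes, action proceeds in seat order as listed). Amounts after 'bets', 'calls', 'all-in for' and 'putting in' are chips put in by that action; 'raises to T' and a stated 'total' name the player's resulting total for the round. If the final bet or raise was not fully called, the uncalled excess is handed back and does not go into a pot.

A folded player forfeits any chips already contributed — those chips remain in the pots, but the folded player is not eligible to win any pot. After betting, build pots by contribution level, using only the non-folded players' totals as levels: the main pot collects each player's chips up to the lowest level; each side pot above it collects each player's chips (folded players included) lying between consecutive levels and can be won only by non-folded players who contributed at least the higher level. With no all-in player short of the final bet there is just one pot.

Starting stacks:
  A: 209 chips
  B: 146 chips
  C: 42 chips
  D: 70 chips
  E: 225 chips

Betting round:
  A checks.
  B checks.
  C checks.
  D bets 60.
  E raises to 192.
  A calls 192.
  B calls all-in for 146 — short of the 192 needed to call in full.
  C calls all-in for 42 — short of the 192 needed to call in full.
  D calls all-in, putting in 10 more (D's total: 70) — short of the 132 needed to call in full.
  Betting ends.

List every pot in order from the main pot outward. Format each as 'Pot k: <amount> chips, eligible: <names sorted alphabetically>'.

Pot 1: 210 chips, eligible: A, B, C, D, E
Pot 2: 112 chips, eligible: A, B, D, E
Pot 3: 228 chips, eligible: A, B, E
Pot 4: 92 chips, eligible: A, E

Derivation:
Contributions: A=192, B=146, C=42, D=70, E=192
Pot levels (distinct totals of non-folded players): 42, 70, 146, 192
Layer 1-42: 42 each from A, B, C, D, E = 42*5 = 210 chips; eligible A, B, C, D, E
Layer 43-70: 28 each from A, B, D, E = 28*4 = 112 chips; eligible A, B, D, E
Layer 71-146: 76 each from A, B, E = 76*3 = 228 chips; eligible A, B, E
Layer 147-192: 46 each from A, E = 46*2 = 92 chips; eligible A, E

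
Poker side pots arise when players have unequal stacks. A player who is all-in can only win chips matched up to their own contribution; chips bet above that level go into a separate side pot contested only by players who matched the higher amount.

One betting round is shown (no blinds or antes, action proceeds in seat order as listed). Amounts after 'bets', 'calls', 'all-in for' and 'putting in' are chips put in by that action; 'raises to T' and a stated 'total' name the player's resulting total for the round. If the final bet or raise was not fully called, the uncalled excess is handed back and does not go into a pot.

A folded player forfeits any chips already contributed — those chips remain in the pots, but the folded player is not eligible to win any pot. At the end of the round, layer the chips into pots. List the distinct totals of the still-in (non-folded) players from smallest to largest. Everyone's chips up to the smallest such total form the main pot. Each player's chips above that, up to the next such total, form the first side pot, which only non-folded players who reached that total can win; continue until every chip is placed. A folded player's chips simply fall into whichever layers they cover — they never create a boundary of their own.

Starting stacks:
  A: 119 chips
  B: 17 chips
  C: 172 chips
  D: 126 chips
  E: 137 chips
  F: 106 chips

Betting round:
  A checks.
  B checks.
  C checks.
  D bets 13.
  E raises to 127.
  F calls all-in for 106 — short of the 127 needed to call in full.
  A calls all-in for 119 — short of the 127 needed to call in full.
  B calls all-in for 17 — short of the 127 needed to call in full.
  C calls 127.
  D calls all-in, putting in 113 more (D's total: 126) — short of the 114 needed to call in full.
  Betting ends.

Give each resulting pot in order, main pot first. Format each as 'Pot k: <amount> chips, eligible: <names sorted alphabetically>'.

Pot 1: 102 chips, eligible: A, B, C, D, E, F
Pot 2: 445 chips, eligible: A, C, D, E, F
Pot 3: 52 chips, eligible: A, C, D, E
Pot 4: 21 chips, eligible: C, D, E
Pot 5: 2 chips, eligible: C, E

Derivation:
Contributions: A=119, B=17, C=127, D=126, E=127, F=106
Pot levels (distinct totals of non-folded players): 17, 106, 119, 126, 127
Layer 1-17: 17 each from A, B, C, D, E, F = 17*6 = 102 chips; eligible A, B, C, D, E, F
Layer 18-106: 89 each from A, C, D, E, F = 89*5 = 445 chips; eligible A, C, D, E, F
Layer 107-119: 13 each from A, C, D, E = 13*4 = 52 chips; eligible A, C, D, E
Layer 120-126: 7 each from C, D, E = 7*3 = 21 chips; eligible C, D, E
Layer 127-127: 1 each from C, E = 1*2 = 2 chips; eligible C, E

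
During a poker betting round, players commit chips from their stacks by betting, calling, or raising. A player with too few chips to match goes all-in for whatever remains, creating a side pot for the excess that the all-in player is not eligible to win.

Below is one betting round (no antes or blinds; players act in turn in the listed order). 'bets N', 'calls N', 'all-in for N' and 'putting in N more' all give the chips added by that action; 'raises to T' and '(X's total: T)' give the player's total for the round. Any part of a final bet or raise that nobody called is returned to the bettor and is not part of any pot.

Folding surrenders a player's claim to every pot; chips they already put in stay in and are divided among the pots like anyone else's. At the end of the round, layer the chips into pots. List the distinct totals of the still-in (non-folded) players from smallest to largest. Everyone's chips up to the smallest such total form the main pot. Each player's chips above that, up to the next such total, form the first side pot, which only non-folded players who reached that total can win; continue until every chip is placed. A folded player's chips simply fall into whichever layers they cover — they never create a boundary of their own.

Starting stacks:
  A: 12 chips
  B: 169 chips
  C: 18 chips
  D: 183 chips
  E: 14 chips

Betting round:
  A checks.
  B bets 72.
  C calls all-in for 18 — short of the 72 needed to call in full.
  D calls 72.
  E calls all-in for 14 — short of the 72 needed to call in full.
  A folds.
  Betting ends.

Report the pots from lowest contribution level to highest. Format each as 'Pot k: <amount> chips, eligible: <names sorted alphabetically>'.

Contributions: B=72, C=18, D=72, E=14
Folded: A
Pot levels (distinct totals of non-folded players): 14, 18, 72
Layer 1-14: 14 each from B, C, D, E = 14*4 = 56 chips; eligible B, C, D, E
Layer 15-18: 4 each from B, C, D = 4*3 = 12 chips; eligible B, C, D
Layer 19-72: 54 each from B, D = 54*2 = 108 chips; eligible B, D

Pot 1: 56 chips, eligible: B, C, D, E
Pot 2: 12 chips, eligible: B, C, D
Pot 3: 108 chips, eligible: B, D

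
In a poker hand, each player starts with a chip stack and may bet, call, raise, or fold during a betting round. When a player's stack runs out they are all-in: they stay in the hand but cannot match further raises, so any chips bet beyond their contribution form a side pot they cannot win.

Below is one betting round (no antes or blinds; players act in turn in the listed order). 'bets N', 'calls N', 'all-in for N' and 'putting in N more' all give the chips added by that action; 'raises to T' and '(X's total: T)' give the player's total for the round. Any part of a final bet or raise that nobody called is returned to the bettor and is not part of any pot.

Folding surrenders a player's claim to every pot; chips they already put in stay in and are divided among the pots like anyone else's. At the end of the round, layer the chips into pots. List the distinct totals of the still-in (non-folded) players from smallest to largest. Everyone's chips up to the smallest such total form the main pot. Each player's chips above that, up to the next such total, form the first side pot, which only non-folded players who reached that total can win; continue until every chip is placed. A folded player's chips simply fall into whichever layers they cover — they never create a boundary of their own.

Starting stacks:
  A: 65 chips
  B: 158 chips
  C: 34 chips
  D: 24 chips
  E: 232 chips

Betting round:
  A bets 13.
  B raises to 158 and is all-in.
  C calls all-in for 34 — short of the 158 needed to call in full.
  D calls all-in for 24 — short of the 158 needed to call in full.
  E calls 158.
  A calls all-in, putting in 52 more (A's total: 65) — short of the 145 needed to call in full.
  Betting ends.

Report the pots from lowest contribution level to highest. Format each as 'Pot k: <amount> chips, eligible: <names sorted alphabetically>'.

Contributions: A=65, B=158, C=34, D=24, E=158
Pot levels (distinct totals of non-folded players): 24, 34, 65, 158
Layer 1-24: 24 each from A, B, C, D, E = 24*5 = 120 chips; eligible A, B, C, D, E
Layer 25-34: 10 each from A, B, C, E = 10*4 = 40 chips; eligible A, B, C, E
Layer 35-65: 31 each from A, B, E = 31*3 = 93 chips; eligible A, B, E
Layer 66-158: 93 each from B, E = 93*2 = 186 chips; eligible B, E

Pot 1: 120 chips, eligible: A, B, C, D, E
Pot 2: 40 chips, eligible: A, B, C, E
Pot 3: 93 chips, eligible: A, B, E
Pot 4: 186 chips, eligible: B, E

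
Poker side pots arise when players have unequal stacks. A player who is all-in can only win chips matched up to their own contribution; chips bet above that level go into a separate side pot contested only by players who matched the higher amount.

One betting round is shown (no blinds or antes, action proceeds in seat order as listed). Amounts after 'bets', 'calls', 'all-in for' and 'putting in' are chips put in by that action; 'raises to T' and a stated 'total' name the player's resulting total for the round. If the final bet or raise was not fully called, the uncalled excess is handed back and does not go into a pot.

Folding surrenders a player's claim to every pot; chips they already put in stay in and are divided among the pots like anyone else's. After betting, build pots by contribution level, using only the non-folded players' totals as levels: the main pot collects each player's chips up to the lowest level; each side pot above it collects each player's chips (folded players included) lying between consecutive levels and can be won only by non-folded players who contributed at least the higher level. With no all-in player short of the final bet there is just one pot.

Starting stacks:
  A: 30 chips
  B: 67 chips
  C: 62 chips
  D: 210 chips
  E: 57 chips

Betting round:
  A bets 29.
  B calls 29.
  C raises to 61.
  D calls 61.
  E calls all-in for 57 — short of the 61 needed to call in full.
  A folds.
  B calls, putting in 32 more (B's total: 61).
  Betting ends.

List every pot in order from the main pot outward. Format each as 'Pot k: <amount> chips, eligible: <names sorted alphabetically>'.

Pot 1: 257 chips, eligible: B, C, D, E
Pot 2: 12 chips, eligible: B, C, D

Derivation:
Contributions: A=29, B=61, C=61, D=61, E=57
Folded: A
Pot levels (distinct totals of non-folded players): 57, 61
Layer 1-57: A 29 + B 57 + C 57 + D 57 + E 57 = 257 chips; eligible B, C, D, E
Layer 58-61: 4 each from B, C, D = 4*3 = 12 chips; eligible B, C, D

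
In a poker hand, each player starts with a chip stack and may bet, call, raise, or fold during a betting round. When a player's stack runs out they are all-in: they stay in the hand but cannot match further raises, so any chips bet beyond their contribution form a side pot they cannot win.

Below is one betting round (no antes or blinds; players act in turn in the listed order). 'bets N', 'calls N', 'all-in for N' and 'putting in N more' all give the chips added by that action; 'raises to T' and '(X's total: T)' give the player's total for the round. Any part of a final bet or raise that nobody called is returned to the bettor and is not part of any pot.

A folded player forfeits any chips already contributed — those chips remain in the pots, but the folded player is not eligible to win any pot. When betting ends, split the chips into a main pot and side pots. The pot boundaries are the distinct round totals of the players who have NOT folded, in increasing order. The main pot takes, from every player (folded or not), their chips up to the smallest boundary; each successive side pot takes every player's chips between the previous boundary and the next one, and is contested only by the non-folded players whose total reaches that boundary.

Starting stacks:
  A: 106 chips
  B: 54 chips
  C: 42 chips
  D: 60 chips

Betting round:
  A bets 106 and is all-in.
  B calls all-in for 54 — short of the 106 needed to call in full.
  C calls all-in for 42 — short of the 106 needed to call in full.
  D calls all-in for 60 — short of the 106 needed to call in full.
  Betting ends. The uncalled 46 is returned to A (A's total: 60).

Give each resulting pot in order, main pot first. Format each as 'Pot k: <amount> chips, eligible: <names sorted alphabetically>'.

Contributions (after 46 returned to A): A=60, B=54, C=42, D=60
Pot levels (distinct totals of non-folded players): 42, 54, 60
Layer 1-42: 42 each from A, B, C, D = 42*4 = 168 chips; eligible A, B, C, D
Layer 43-54: 12 each from A, B, D = 12*3 = 36 chips; eligible A, B, D
Layer 55-60: 6 each from A, D = 6*2 = 12 chips; eligible A, D

Pot 1: 168 chips, eligible: A, B, C, D
Pot 2: 36 chips, eligible: A, B, D
Pot 3: 12 chips, eligible: A, D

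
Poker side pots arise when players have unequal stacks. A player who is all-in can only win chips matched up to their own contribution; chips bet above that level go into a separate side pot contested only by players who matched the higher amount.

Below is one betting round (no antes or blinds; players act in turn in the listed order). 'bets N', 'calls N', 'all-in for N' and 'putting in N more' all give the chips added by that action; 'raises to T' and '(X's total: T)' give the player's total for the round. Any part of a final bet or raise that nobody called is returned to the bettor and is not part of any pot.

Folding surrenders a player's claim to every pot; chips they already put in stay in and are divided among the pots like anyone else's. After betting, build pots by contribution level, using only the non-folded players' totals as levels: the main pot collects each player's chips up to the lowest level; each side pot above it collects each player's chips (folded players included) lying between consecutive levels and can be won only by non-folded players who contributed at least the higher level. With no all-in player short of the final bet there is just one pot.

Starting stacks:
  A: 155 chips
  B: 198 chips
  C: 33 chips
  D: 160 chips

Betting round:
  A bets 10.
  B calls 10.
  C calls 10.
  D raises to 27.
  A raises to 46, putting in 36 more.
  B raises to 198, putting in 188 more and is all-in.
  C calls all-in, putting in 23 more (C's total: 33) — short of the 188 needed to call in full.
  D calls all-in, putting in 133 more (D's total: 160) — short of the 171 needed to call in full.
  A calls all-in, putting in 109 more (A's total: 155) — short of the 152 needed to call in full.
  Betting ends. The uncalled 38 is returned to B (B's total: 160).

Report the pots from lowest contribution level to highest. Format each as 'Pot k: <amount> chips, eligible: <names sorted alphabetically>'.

Contributions (after 38 returned to B): A=155, B=160, C=33, D=160
Pot levels (distinct totals of non-folded players): 33, 155, 160
Layer 1-33: 33 each from A, B, C, D = 33*4 = 132 chips; eligible A, B, C, D
Layer 34-155: 122 each from A, B, D = 122*3 = 366 chips; eligible A, B, D
Layer 156-160: 5 each from B, D = 5*2 = 10 chips; eligible B, D

Pot 1: 132 chips, eligible: A, B, C, D
Pot 2: 366 chips, eligible: A, B, D
Pot 3: 10 chips, eligible: B, D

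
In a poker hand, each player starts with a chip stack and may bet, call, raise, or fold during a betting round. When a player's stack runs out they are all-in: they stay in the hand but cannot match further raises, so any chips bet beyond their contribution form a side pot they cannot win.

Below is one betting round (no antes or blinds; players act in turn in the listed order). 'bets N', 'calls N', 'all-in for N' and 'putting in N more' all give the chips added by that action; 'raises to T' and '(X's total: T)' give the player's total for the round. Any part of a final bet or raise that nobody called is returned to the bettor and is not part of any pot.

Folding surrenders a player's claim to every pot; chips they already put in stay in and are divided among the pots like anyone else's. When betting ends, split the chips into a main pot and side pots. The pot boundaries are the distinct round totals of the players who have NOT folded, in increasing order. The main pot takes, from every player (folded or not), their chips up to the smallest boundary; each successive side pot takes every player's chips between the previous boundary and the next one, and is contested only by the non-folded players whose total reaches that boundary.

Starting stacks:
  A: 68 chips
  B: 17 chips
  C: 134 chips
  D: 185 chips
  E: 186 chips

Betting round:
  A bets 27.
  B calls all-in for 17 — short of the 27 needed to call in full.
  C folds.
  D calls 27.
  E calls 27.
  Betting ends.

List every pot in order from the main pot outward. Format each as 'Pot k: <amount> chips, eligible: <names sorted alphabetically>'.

Contributions: A=27, B=17, D=27, E=27
Folded: C
Pot levels (distinct totals of non-folded players): 17, 27
Layer 1-17: 17 each from A, B, D, E = 17*4 = 68 chips; eligible A, B, D, E
Layer 18-27: 10 each from A, D, E = 10*3 = 30 chips; eligible A, D, E

Pot 1: 68 chips, eligible: A, B, D, E
Pot 2: 30 chips, eligible: A, D, E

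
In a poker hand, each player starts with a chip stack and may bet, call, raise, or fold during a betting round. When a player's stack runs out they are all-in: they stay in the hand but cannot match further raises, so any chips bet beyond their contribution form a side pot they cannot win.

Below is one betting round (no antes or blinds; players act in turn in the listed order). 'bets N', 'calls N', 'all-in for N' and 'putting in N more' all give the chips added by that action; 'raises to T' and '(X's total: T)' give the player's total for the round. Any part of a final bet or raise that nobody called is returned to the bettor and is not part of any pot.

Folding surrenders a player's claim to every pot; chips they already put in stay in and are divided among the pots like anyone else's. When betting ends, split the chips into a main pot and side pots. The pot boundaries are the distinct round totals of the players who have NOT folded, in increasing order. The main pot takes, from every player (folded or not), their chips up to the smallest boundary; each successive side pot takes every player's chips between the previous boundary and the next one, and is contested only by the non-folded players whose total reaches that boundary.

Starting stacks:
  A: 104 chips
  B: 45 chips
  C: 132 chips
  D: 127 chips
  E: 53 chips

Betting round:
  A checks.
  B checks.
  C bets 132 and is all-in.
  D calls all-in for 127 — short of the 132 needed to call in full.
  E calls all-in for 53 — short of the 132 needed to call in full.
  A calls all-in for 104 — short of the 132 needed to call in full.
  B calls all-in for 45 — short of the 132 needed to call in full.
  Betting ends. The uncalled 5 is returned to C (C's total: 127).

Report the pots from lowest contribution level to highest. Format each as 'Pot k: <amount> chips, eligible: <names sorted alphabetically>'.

Pot 1: 225 chips, eligible: A, B, C, D, E
Pot 2: 32 chips, eligible: A, C, D, E
Pot 3: 153 chips, eligible: A, C, D
Pot 4: 46 chips, eligible: C, D

Derivation:
Contributions (after 5 returned to C): A=104, B=45, C=127, D=127, E=53
Pot levels (distinct totals of non-folded players): 45, 53, 104, 127
Layer 1-45: 45 each from A, B, C, D, E = 45*5 = 225 chips; eligible A, B, C, D, E
Layer 46-53: 8 each from A, C, D, E = 8*4 = 32 chips; eligible A, C, D, E
Layer 54-104: 51 each from A, C, D = 51*3 = 153 chips; eligible A, C, D
Layer 105-127: 23 each from C, D = 23*2 = 46 chips; eligible C, D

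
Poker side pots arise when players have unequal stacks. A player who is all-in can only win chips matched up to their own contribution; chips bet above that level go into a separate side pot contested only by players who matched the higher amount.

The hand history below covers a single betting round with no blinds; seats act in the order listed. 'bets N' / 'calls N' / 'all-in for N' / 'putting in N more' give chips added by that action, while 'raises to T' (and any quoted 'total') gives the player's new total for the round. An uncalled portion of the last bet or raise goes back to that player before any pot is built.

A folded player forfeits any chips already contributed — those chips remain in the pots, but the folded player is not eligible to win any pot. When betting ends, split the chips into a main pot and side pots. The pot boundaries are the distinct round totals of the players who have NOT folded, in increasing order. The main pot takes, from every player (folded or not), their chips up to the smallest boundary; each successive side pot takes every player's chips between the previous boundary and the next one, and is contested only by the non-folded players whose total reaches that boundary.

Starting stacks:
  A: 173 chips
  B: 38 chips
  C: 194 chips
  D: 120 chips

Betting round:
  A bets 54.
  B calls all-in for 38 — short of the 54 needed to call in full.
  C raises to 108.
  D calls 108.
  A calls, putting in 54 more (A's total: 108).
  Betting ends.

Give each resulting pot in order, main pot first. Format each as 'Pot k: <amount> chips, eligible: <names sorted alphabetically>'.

Pot 1: 152 chips, eligible: A, B, C, D
Pot 2: 210 chips, eligible: A, C, D

Derivation:
Contributions: A=108, B=38, C=108, D=108
Pot levels (distinct totals of non-folded players): 38, 108
Layer 1-38: 38 each from A, B, C, D = 38*4 = 152 chips; eligible A, B, C, D
Layer 39-108: 70 each from A, C, D = 70*3 = 210 chips; eligible A, C, D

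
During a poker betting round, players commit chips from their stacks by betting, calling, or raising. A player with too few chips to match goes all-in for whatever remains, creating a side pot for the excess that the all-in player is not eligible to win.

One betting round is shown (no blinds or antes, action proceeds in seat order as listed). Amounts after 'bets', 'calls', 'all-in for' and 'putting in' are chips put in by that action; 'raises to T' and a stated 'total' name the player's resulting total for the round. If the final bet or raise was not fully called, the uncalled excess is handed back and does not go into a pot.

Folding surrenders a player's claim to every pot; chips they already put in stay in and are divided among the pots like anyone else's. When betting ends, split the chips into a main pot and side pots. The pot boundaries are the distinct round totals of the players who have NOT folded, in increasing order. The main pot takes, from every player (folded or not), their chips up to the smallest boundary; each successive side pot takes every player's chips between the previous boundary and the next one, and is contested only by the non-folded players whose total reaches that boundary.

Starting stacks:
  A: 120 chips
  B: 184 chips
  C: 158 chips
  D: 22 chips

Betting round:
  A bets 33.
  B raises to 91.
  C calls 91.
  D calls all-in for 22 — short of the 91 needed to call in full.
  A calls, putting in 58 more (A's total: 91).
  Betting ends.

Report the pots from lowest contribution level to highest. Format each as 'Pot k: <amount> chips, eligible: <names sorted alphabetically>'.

Pot 1: 88 chips, eligible: A, B, C, D
Pot 2: 207 chips, eligible: A, B, C

Derivation:
Contributions: A=91, B=91, C=91, D=22
Pot levels (distinct totals of non-folded players): 22, 91
Layer 1-22: 22 each from A, B, C, D = 22*4 = 88 chips; eligible A, B, C, D
Layer 23-91: 69 each from A, B, C = 69*3 = 207 chips; eligible A, B, C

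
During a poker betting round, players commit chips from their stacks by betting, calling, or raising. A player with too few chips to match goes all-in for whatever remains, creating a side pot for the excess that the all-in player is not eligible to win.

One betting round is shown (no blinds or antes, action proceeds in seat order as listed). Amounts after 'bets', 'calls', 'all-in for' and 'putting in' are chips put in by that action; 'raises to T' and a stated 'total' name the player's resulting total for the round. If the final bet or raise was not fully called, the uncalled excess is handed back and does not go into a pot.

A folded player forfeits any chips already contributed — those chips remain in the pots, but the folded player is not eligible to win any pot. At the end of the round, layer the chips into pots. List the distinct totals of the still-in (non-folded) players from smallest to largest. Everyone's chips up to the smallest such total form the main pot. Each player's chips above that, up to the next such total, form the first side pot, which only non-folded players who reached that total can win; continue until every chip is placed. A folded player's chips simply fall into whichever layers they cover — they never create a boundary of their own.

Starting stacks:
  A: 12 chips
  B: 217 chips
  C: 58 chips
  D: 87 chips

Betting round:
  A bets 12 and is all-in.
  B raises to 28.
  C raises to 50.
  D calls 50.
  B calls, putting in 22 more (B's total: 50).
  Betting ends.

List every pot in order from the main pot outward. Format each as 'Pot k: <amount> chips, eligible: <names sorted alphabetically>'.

Pot 1: 48 chips, eligible: A, B, C, D
Pot 2: 114 chips, eligible: B, C, D

Derivation:
Contributions: A=12, B=50, C=50, D=50
Pot levels (distinct totals of non-folded players): 12, 50
Layer 1-12: 12 each from A, B, C, D = 12*4 = 48 chips; eligible A, B, C, D
Layer 13-50: 38 each from B, C, D = 38*3 = 114 chips; eligible B, C, D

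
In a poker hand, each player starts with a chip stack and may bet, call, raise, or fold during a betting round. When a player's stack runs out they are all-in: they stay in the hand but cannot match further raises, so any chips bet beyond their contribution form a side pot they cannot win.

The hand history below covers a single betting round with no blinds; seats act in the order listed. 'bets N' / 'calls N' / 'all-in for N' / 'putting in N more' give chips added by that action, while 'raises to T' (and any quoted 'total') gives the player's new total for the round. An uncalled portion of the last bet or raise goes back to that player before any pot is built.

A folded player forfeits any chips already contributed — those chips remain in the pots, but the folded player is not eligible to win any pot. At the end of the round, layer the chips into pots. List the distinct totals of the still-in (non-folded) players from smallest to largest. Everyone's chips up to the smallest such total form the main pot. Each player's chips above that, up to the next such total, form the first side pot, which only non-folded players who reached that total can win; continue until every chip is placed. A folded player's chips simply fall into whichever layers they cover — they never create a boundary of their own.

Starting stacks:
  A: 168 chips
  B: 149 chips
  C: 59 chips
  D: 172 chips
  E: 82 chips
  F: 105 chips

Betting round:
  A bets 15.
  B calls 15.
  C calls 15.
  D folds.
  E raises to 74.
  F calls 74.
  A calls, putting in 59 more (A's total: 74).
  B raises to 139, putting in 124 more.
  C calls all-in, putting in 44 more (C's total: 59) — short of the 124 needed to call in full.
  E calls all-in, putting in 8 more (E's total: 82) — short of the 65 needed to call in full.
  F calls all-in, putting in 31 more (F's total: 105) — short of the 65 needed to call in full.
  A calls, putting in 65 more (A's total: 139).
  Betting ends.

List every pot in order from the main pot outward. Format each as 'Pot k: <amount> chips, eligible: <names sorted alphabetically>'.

Contributions: A=139, B=139, C=59, E=82, F=105
Folded: D
Pot levels (distinct totals of non-folded players): 59, 82, 105, 139
Layer 1-59: 59 each from A, B, C, E, F = 59*5 = 295 chips; eligible A, B, C, E, F
Layer 60-82: 23 each from A, B, E, F = 23*4 = 92 chips; eligible A, B, E, F
Layer 83-105: 23 each from A, B, F = 23*3 = 69 chips; eligible A, B, F
Layer 106-139: 34 each from A, B = 34*2 = 68 chips; eligible A, B

Pot 1: 295 chips, eligible: A, B, C, E, F
Pot 2: 92 chips, eligible: A, B, E, F
Pot 3: 69 chips, eligible: A, B, F
Pot 4: 68 chips, eligible: A, B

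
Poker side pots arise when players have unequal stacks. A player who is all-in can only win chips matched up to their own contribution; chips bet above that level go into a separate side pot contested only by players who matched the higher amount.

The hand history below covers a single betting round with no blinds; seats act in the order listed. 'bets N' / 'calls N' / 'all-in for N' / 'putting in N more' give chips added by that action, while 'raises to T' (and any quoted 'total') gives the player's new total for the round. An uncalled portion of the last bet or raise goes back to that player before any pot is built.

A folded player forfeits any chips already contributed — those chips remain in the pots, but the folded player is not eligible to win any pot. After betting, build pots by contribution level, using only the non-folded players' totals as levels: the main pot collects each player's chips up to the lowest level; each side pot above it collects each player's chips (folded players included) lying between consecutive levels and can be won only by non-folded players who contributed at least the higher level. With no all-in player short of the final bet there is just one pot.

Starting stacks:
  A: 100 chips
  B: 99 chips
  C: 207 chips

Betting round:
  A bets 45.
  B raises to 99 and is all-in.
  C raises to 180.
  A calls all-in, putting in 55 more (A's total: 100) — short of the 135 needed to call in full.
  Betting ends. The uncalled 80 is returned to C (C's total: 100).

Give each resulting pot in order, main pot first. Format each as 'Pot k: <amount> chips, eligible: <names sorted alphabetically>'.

Pot 1: 297 chips, eligible: A, B, C
Pot 2: 2 chips, eligible: A, C

Derivation:
Contributions (after 80 returned to C): A=100, B=99, C=100
Pot levels (distinct totals of non-folded players): 99, 100
Layer 1-99: 99 each from A, B, C = 99*3 = 297 chips; eligible A, B, C
Layer 100-100: 1 each from A, C = 1*2 = 2 chips; eligible A, C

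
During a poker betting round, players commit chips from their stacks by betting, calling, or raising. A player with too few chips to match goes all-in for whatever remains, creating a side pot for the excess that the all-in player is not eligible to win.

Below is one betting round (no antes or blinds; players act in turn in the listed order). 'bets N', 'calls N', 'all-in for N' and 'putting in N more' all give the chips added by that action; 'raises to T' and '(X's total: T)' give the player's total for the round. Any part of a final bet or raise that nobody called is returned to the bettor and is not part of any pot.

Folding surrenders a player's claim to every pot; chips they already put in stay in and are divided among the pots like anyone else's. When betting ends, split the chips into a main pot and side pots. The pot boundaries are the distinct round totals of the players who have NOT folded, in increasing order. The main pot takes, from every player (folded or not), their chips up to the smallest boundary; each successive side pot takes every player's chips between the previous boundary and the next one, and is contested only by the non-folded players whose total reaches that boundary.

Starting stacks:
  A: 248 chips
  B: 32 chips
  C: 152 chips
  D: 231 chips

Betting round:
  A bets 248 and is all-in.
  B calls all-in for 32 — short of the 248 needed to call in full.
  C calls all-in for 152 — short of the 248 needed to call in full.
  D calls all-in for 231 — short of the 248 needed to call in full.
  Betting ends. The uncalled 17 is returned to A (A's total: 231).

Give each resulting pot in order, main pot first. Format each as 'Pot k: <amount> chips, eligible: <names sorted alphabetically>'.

Contributions (after 17 returned to A): A=231, B=32, C=152, D=231
Pot levels (distinct totals of non-folded players): 32, 152, 231
Layer 1-32: 32 each from A, B, C, D = 32*4 = 128 chips; eligible A, B, C, D
Layer 33-152: 120 each from A, C, D = 120*3 = 360 chips; eligible A, C, D
Layer 153-231: 79 each from A, D = 79*2 = 158 chips; eligible A, D

Pot 1: 128 chips, eligible: A, B, C, D
Pot 2: 360 chips, eligible: A, C, D
Pot 3: 158 chips, eligible: A, D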